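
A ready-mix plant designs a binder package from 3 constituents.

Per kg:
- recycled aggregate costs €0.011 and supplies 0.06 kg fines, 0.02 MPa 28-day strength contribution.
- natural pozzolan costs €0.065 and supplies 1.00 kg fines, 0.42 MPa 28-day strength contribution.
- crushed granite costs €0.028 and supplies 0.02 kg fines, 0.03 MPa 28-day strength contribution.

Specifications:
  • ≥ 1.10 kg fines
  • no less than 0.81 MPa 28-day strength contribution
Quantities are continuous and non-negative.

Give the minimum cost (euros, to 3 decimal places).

Let x1 = kg of recycled aggregate, x2 = kg of natural pozzolan, x3 = kg of crushed granite.
min 0.011x1 + 0.065x2 + 0.028x3 subject to:
  0.06x1 + 1x2 + 0.02x3 ≥ 1.1   (fines)
  0.02x1 + 0.42x2 + 0.03x3 ≥ 0.81   (28-day strength contribution)
  x1, x2, x3 ≥ 0.
The cheapest feasible vertex uses only natural pozzolan; recycled aggregate, crushed granite are not used. There the 28-day strength contribution constraint is tight.
Optimal quantities: natural pozzolan = 1.929 kg.
Objective = 0.065·1.929 = 0.12539.

€0.125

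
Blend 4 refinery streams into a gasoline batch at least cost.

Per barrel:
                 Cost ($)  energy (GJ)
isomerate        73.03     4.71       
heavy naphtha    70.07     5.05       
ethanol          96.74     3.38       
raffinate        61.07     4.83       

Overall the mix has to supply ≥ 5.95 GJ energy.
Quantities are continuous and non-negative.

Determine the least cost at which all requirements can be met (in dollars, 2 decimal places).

Treat it as an LP. Let x1 = barrels of isomerate, x2 = barrels of heavy naphtha, x3 = barrels of ethanol, x4 = barrels of raffinate.
min 73.03x1 + 70.07x2 + 96.74x3 + 61.07x4 with:
  4.71x1 + 5.05x2 + 3.38x3 + 4.83x4 ≥ 5.95   (energy)
  x1, x2, x3, x4 ≥ 0.
The cheapest feasible vertex uses only raffinate; isomerate, heavy naphtha, ethanol are not used. There the energy constraint is tight.
Optimal quantities: raffinate = 1.2319 barrels.
Objective = 61.07·1.2319 = 75.2321.

$75.23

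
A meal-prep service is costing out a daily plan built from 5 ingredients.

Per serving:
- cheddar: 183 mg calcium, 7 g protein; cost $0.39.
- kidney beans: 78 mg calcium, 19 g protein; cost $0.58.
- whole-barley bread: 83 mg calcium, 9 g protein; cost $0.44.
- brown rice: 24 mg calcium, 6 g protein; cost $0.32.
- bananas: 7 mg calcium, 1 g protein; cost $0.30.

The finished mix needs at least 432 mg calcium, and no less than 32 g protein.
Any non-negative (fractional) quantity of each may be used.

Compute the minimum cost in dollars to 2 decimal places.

Treat it as an LP. Let x1 = servings of cheddar, x2 = servings of kidney beans, x3 = servings of whole-barley bread, x4 = servings of brown rice, x5 = servings of bananas.
Minimize 0.39x1 + 0.58x2 + 0.44x3 + 0.32x4 + 0.3x5 s.t.:
  183x1 + 78x2 + 83x3 + 24x4 + 7x5 ≥ 432   (calcium)
  7x1 + 19x2 + 9x3 + 6x4 + 1x5 ≥ 32   (protein)
  x1, x2, x3, x4, x5 ≥ 0.
At the optimum only cheddar, kidney beans are positive (whole-barley bread, brown rice, bananas = 0). The calcium and protein requirements are met with equality.
That vertex is x1 = 1.949, x2 = 0.9662.
Objective = 0.39·1.949 + 0.58·0.9662 = 1.3205.

$1.32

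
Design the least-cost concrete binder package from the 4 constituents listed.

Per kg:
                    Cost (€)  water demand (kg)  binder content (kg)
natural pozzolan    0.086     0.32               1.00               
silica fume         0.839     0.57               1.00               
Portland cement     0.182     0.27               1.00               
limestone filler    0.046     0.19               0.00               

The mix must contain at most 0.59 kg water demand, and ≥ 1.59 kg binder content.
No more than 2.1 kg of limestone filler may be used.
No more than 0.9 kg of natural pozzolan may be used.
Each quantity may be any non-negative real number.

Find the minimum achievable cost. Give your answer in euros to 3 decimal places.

Treat it as an LP. Let x1 = kg of natural pozzolan, x2 = kg of silica fume, x3 = kg of Portland cement, x4 = kg of limestone filler.
min 0.086x1 + 0.839x2 + 0.182x3 + 0.046x4 subject to:
  0.32x1 + 0.57x2 + 0.27x3 + 0.19x4 ≤ 0.59   (water demand)
  1x1 + 1x2 + 1x3 ≥ 1.59   (binder content)
  x4 ≤ 2.1
  x1 ≤ 0.9
  x1, x2, x3, x4 ≥ 0.
The minimum-cost mix takes nothing from silica fume, limestone filler — only natural pozzolan, Portland cement. There the binder content and the natural pozzolan cap constraints are tight.
Solving gives x1 = 0.9, x3 = 0.69.
Objective = 0.086·0.9 + 0.182·0.69 = 0.20298.

€0.203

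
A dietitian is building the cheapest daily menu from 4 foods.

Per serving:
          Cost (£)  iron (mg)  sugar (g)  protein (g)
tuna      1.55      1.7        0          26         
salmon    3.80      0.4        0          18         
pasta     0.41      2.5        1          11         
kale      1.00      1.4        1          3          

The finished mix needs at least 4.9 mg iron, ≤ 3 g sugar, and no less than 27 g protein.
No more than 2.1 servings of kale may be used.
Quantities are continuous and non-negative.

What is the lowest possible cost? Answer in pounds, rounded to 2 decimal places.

Set it up as a linear program. Let x1 = servings of tuna, x2 = servings of salmon, x3 = servings of pasta, x4 = servings of kale.
Minimize 1.55x1 + 3.8x2 + 0.41x3 + 1x4 with:
  1.7x1 + 0.4x2 + 2.5x3 + 1.4x4 ≥ 4.9   (iron)
  1x3 + 1x4 ≤ 3   (sugar)
  26x1 + 18x2 + 11x3 + 3x4 ≥ 27   (protein)
  x4 ≤ 2.1
  x1, x2, x3, x4 ≥ 0.
At the optimum only pasta is positive (tuna, salmon, kale = 0). Binding constraint: protein.
Solving gives x3 = 2.455.
Cost = 0.41·2.455 = 1.0066.

£1.01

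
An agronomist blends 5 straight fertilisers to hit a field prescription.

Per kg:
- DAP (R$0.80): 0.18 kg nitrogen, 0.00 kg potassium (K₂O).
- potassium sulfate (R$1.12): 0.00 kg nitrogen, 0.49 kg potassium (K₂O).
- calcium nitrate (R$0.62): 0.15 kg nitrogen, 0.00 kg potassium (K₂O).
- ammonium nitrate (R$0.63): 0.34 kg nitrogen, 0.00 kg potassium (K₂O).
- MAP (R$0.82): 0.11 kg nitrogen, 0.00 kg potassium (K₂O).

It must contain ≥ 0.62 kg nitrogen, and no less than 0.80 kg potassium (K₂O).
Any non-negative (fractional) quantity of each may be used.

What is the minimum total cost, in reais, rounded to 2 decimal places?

Set it up as a linear program. Let x1 = kg of DAP, x2 = kg of potassium sulfate, x3 = kg of calcium nitrate, x4 = kg of ammonium nitrate, x5 = kg of MAP.
Minimise 0.8x1 + 1.12x2 + 0.62x3 + 0.63x4 + 0.82x5 s.t.:
  0.18x1 + 0.15x3 + 0.34x4 + 0.11x5 ≥ 0.62   (nitrogen)
  0.49x2 ≥ 0.8   (potassium (K₂O))
  x1, x2, x3, x4, x5 ≥ 0.
The cheapest feasible vertex uses only potassium sulfate, ammonium nitrate; DAP, calcium nitrate, MAP are not used. There the nitrogen and potassium (K₂O) constraints are tight.
So potassium sulfate = 1.633 kg, ammonium nitrate = 1.824 kg.
Hence cost = 1.12·1.633 + 0.63·1.824 = R$2.9781.

R$2.98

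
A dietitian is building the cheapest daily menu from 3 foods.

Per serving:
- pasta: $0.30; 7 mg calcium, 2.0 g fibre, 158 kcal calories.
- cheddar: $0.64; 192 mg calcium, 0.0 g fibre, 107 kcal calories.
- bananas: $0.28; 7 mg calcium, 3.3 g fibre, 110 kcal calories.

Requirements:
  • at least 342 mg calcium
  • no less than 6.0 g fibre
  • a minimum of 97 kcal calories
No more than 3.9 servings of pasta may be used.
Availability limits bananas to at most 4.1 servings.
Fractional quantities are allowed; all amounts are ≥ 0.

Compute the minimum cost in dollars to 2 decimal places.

Set it up as a linear program. Let x1 = servings of pasta, x2 = servings of cheddar, x3 = servings of bananas.
Minimize 0.3x1 + 0.64x2 + 0.28x3 s.t.:
  7x1 + 192x2 + 7x3 ≥ 342   (calcium)
  2x1 + 3.3x3 ≥ 6   (fibre)
  158x1 + 107x2 + 110x3 ≥ 97   (calories)
  x1 ≤ 3.9
  x3 ≤ 4.1
  x1, x2, x3 ≥ 0.
At the optimum only cheddar, bananas are positive (pasta = 0). The calcium and fibre requirements are met with equality.
That vertex is x2 = 1.715, x3 = 1.818.
Hence cost = 0.64·1.715 + 0.28·1.818 = $1.6066.

$1.61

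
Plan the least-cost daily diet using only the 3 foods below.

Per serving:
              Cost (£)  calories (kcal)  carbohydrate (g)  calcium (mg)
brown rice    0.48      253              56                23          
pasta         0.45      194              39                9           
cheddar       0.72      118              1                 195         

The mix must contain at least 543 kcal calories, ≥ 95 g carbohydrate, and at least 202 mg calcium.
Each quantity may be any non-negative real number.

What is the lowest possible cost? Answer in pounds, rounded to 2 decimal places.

Treat it as an LP. Let x1 = servings of brown rice, x2 = servings of pasta, x3 = servings of cheddar.
min 0.48x1 + 0.45x2 + 0.72x3 s.t.:
  253x1 + 194x2 + 118x3 ≥ 543   (calories)
  56x1 + 39x2 + 1x3 ≥ 95   (carbohydrate)
  23x1 + 9x2 + 195x3 ≥ 202   (calcium)
  x1, x2, x3 ≥ 0.
The cheapest feasible vertex uses only brown rice, cheddar; pasta is not used. There the calories and calcium constraints are tight.
So brown rice = 1.76 servings, cheddar = 0.8283 servings.
Hence cost = 0.48·1.76 + 0.72·0.8283 = £1.4412.

£1.44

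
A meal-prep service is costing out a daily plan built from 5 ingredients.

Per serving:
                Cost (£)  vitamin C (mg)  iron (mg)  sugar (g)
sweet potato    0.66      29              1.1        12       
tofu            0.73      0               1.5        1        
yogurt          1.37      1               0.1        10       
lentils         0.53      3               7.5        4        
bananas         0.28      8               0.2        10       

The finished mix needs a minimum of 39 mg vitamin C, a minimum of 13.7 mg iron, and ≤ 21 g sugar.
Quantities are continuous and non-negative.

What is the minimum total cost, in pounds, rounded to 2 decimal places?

£1.65

Let x1 = servings of sweet potato, x2 = servings of tofu, x3 = servings of yogurt, x4 = servings of lentils, x5 = servings of bananas.
Minimize 0.66x1 + 0.73x2 + 1.37x3 + 0.53x4 + 0.28x5 with:
  29x1 + 1x3 + 3x4 + 8x5 ≥ 39   (vitamin C)
  1.1x1 + 1.5x2 + 0.1x3 + 7.5x4 + 0.2x5 ≥ 13.7   (iron)
  12x1 + 1x2 + 10x3 + 4x4 + 10x5 ≤ 21   (sugar)
  x1, x2, x3, x4, x5 ≥ 0.
The cheapest feasible vertex uses only sweet potato, lentils; tofu, yogurt, bananas are not used. There the vitamin C and iron constraints are tight.
That vertex is x1 = 1.174, x4 = 1.655.
Total cost: 0.66·1.174 + 0.53·1.655 = 1.6520.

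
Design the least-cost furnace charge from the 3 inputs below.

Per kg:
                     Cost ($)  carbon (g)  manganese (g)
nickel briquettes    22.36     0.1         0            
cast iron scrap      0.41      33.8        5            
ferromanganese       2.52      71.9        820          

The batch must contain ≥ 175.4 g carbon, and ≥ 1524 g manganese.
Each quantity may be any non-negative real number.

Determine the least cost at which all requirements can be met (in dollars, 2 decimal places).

$5.18

Set it up as a linear program. Let x1 = kg of nickel briquettes, x2 = kg of cast iron scrap, x3 = kg of ferromanganese.
min 22.36x1 + 0.41x2 + 2.52x3 s.t.:
  0.1x1 + 33.8x2 + 71.9x3 ≥ 175.4   (carbon)
  5x2 + 820x3 ≥ 1524   (manganese)
  x1, x2, x3 ≥ 0.
The cheapest feasible vertex uses only cast iron scrap, ferromanganese; nickel briquettes is not used. Binding constraints: carbon and manganese.
Solving gives x2 = 1.252, x3 = 1.851.
Cost = 0.41·1.252 + 2.52·1.851 = 5.1778.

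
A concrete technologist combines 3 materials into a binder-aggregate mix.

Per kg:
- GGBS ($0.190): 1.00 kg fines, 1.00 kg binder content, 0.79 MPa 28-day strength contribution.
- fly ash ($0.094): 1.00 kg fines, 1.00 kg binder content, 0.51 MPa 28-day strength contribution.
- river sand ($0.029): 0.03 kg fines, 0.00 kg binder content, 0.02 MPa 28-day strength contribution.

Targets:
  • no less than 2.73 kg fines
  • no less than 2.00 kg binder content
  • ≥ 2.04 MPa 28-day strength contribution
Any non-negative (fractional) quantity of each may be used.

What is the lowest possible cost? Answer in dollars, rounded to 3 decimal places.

Let x1 = kg of GGBS, x2 = kg of fly ash, x3 = kg of river sand.
Minimise 0.19x1 + 0.094x2 + 0.029x3 with:
  1x1 + 1x2 + 0.03x3 ≥ 2.73   (fines)
  1x1 + 1x2 ≥ 2   (binder content)
  0.79x1 + 0.51x2 + 0.02x3 ≥ 2.04   (28-day strength contribution)
  x1, x2, x3 ≥ 0.
The minimum-cost mix takes nothing from GGBS, river sand — only fly ash. The 28-day strength contribution requirement is met with equality.
Optimal quantities: fly ash = 4 kg.
Total cost: 0.094·4 = 0.37600.

$0.376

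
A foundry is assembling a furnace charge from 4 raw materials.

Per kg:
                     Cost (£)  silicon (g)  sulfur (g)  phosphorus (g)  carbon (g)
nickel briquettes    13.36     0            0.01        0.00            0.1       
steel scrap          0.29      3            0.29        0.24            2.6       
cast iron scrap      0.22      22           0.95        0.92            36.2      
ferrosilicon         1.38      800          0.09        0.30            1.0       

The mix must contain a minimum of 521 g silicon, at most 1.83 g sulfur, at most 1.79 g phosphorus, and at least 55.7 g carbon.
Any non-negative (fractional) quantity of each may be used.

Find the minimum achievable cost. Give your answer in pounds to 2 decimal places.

£1.18

Let x1 = kg of nickel briquettes, x2 = kg of steel scrap, x3 = kg of cast iron scrap, x4 = kg of ferrosilicon.
Minimize 13.36x1 + 0.29x2 + 0.22x3 + 1.38x4 s.t.:
  3x2 + 22x3 + 800x4 ≥ 521   (silicon)
  0.01x1 + 0.29x2 + 0.95x3 + 0.09x4 ≤ 1.83   (sulfur)
  0.24x2 + 0.92x3 + 0.3x4 ≤ 1.79   (phosphorus)
  0.1x1 + 2.6x2 + 36.2x3 + 1x4 ≥ 55.7   (carbon)
  x1, x2, x3, x4 ≥ 0.
The minimum-cost mix takes nothing from nickel briquettes, steel scrap — only cast iron scrap, ferrosilicon. The silicon and carbon requirements are met with equality.
Solving gives x3 = 1.522, x4 = 0.6094.
Total cost: 0.22·1.522 + 1.38·0.6094 = 1.1758.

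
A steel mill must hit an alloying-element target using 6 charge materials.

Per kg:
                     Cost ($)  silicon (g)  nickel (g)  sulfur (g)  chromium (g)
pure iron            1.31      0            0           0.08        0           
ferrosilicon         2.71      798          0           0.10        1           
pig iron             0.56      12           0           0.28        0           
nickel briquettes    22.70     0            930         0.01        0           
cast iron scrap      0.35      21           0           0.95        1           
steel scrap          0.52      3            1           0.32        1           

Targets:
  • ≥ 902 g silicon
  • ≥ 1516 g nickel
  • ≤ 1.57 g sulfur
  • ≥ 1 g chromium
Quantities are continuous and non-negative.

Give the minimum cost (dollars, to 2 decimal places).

$40.07

Let x1 = kg of pure iron, x2 = kg of ferrosilicon, x3 = kg of pig iron, x4 = kg of nickel briquettes, x5 = kg of cast iron scrap, x6 = kg of steel scrap.
Minimize 1.31x1 + 2.71x2 + 0.56x3 + 22.7x4 + 0.35x5 + 0.52x6 with:
  798x2 + 12x3 + 21x5 + 3x6 ≥ 902   (silicon)
  930x4 + 1x6 ≥ 1516   (nickel)
  0.08x1 + 0.1x2 + 0.28x3 + 0.01x4 + 0.95x5 + 0.32x6 ≤ 1.57   (sulfur)
  1x2 + 1x5 + 1x6 ≥ 1   (chromium)
  x1, x2, x3, x4, x5, x6 ≥ 0.
At the optimum only ferrosilicon, nickel briquettes are positive (pure iron, pig iron, cast iron scrap, steel scrap = 0). The silicon and nickel requirements are met with equality.
That vertex is x2 = 1.1303, x4 = 1.6301.
Total cost: 2.71·1.1303 + 22.7·1.6301 = 40.0664.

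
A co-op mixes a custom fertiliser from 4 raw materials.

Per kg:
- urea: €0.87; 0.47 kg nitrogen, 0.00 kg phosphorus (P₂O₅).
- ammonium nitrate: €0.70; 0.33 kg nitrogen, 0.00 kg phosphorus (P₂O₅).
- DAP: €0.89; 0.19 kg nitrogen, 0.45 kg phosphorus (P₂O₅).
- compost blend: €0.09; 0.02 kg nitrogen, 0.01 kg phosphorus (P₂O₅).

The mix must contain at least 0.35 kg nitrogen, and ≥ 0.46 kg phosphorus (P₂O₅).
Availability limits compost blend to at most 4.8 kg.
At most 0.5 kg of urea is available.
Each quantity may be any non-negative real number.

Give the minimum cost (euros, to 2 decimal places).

€1.20

Set it up as a linear program. Let x1 = kg of urea, x2 = kg of ammonium nitrate, x3 = kg of DAP, x4 = kg of compost blend.
Minimize 0.87x1 + 0.7x2 + 0.89x3 + 0.09x4 subject to:
  0.47x1 + 0.33x2 + 0.19x3 + 0.02x4 ≥ 0.35   (nitrogen)
  0.45x3 + 0.01x4 ≥ 0.46   (phosphorus (P₂O₅))
  x4 ≤ 4.8
  x1 ≤ 0.5
  x1, x2, x3, x4 ≥ 0.
The cheapest feasible vertex uses only urea, DAP; ammonium nitrate, compost blend are not used. Binding constraints: nitrogen and phosphorus (P₂O₅).
Solving gives x1 = 0.3314, x3 = 1.022.
Hence cost = 0.87·0.3314 + 0.89·1.022 = €1.1979.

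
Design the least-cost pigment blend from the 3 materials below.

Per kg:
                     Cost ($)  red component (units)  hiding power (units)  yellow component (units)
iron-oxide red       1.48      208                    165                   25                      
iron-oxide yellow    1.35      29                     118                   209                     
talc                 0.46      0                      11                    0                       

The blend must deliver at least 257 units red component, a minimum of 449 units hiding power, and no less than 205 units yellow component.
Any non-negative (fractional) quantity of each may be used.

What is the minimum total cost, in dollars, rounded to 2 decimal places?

This is a linear program. Let x1 = kg of iron-oxide red, x2 = kg of iron-oxide yellow, x3 = kg of talc.
Minimize 1.48x1 + 1.35x2 + 0.46x3 with:
  208x1 + 29x2 ≥ 257   (red component)
  165x1 + 118x2 + 11x3 ≥ 449   (hiding power)
  25x1 + 209x2 ≥ 205   (yellow component)
  x1, x2, x3 ≥ 0.
The cheapest feasible vertex uses only iron-oxide red, iron-oxide yellow; talc is not used. Binding constraints: hiding power and yellow component.
So iron-oxide red = 2.209 kg, iron-oxide yellow = 0.7167 kg.
Total cost: 1.48·2.209 + 1.35·0.7167 = 4.2369.

$4.24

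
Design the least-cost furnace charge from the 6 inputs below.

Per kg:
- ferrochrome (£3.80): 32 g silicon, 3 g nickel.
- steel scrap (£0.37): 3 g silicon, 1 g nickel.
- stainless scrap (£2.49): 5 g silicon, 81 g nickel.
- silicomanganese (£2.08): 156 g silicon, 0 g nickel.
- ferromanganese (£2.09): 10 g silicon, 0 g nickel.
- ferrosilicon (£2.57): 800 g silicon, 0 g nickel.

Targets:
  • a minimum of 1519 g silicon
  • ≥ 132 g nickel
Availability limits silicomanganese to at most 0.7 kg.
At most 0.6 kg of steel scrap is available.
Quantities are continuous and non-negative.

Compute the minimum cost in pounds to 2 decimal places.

Set it up as a linear program. Let x1 = kg of ferrochrome, x2 = kg of steel scrap, x3 = kg of stainless scrap, x4 = kg of silicomanganese, x5 = kg of ferromanganese, x6 = kg of ferrosilicon.
min 3.8x1 + 0.37x2 + 2.49x3 + 2.08x4 + 2.09x5 + 2.57x6 with:
  32x1 + 3x2 + 5x3 + 156x4 + 10x5 + 800x6 ≥ 1519   (silicon)
  3x1 + 1x2 + 81x3 ≥ 132   (nickel)
  x4 ≤ 0.7
  x2 ≤ 0.6
  x1, x2, x3, x4, x5, x6 ≥ 0.
The cheapest feasible vertex uses only stainless scrap, ferrosilicon; ferrochrome, steel scrap, silicomanganese, ferromanganese are not used. There the silicon and nickel constraints are tight.
So stainless scrap = 1.63 kg, ferrosilicon = 1.889 kg.
Objective = 2.49·1.63 + 2.57·1.889 = 8.9134.

£8.91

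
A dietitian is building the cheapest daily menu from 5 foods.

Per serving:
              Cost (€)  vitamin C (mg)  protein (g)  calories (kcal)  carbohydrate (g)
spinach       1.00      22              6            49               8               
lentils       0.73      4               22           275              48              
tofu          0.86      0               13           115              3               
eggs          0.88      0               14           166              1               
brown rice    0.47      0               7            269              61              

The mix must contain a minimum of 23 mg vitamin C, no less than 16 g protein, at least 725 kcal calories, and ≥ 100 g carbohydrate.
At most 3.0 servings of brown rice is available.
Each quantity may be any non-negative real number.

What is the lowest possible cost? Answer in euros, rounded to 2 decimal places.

€2.22

Let x1 = servings of spinach, x2 = servings of lentils, x3 = servings of tofu, x4 = servings of eggs, x5 = servings of brown rice.
min 1x1 + 0.73x2 + 0.86x3 + 0.88x4 + 0.47x5 subject to:
  22x1 + 4x2 ≥ 23   (vitamin C)
  6x1 + 22x2 + 13x3 + 14x4 + 7x5 ≥ 16   (protein)
  49x1 + 275x2 + 115x3 + 166x4 + 269x5 ≥ 725   (calories)
  8x1 + 48x2 + 3x3 + 1x4 + 61x5 ≥ 100   (carbohydrate)
  x5 ≤ 3
  x1, x2, x3, x4, x5 ≥ 0.
The optimal basis is {spinach, brown rice}; lentils, tofu, eggs drop out. There the vitamin C and calories constraints are tight.
Solving gives x1 = 1.045, x5 = 2.505.
Cost = 1·1.045 + 0.47·2.505 = 2.2224.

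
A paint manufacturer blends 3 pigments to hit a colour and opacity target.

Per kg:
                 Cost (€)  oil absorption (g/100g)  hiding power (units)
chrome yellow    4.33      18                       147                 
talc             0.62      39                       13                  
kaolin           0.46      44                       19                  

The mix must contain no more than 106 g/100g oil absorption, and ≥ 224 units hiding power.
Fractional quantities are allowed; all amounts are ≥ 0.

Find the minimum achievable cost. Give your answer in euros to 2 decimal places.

€6.41

Let x1 = kg of chrome yellow, x2 = kg of talc, x3 = kg of kaolin.
Minimise 4.33x1 + 0.62x2 + 0.46x3 subject to:
  18x1 + 39x2 + 44x3 ≤ 106   (oil absorption)
  147x1 + 13x2 + 19x3 ≥ 224   (hiding power)
  x1, x2, x3 ≥ 0.
The cheapest feasible vertex uses only chrome yellow, kaolin; talc is not used. There the oil absorption and hiding power constraints are tight.
So chrome yellow = 1.28 kg, kaolin = 1.885 kg.
Objective = 4.33·1.28 + 0.46·1.885 = 6.4095.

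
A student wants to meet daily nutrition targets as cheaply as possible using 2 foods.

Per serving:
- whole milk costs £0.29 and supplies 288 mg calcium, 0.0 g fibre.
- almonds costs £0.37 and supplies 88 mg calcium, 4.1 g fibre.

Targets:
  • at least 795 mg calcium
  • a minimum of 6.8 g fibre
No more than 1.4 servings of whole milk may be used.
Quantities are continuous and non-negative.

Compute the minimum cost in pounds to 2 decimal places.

Let x1 = servings of whole milk, x2 = servings of almonds.
Minimize 0.29x1 + 0.37x2 s.t.:
  288x1 + 88x2 ≥ 795   (calcium)
  4.1x2 ≥ 6.8   (fibre)
  x1 ≤ 1.4
  x1, x2 ≥ 0.
Both inputs are positive at the optimum. Binding constraints: calcium and the whole milk cap.
Optimal quantities: whole milk = 1.4 servings, almonds = 4.452 servings.
Hence cost = 0.29·1.4 + 0.37·4.452 = £2.0532.

£2.05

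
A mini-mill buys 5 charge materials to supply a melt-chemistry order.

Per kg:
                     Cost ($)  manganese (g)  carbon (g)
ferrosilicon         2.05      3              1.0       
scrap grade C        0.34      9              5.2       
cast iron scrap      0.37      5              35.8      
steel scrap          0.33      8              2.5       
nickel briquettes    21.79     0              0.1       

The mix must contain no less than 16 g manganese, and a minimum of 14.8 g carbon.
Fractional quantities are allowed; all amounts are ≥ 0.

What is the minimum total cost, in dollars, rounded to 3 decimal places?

Set it up as a linear program. Let x1 = kg of ferrosilicon, x2 = kg of scrap grade C, x3 = kg of cast iron scrap, x4 = kg of steel scrap, x5 = kg of nickel briquettes.
Minimize 2.05x1 + 0.34x2 + 0.37x3 + 0.33x4 + 21.79x5 with:
  3x1 + 9x2 + 5x3 + 8x4 ≥ 16   (manganese)
  1x1 + 5.2x2 + 35.8x3 + 2.5x4 + 0.1x5 ≥ 14.8   (carbon)
  x1, x2, x3, x4, x5 ≥ 0.
The cheapest feasible vertex uses only scrap grade C, cast iron scrap; ferrosilicon, steel scrap, nickel briquettes are not used. There the manganese and carbon constraints are tight.
That vertex is x2 = 1.684, x3 = 0.1688.
Total cost: 0.34·1.684 + 0.37·0.1688 = 0.63502.

$0.635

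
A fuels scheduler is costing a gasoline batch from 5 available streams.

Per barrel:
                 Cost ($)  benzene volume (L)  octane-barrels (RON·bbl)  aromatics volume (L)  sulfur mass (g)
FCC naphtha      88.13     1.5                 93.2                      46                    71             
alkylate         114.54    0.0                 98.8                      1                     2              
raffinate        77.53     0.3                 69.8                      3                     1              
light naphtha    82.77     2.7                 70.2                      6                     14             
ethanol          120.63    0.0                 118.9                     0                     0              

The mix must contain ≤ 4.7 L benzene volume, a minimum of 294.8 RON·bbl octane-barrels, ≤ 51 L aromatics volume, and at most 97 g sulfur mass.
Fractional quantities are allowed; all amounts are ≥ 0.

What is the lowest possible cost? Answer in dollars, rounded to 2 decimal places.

$291.96

Let x1 = barrels of FCC naphtha, x2 = barrels of alkylate, x3 = barrels of raffinate, x4 = barrels of light naphtha, x5 = barrels of ethanol.
Minimise 88.13x1 + 114.54x2 + 77.53x3 + 82.77x4 + 120.63x5 with:
  1.5x1 + 0.3x3 + 2.7x4 ≤ 4.7   (benzene volume)
  93.2x1 + 98.8x2 + 69.8x3 + 70.2x4 + 118.9x5 ≥ 294.8   (octane-barrels)
  46x1 + 1x2 + 3x3 + 6x4 ≤ 51   (aromatics volume)
  71x1 + 2x2 + 1x3 + 14x4 ≤ 97   (sulfur mass)
  x1, x2, x3, x4, x5 ≥ 0.
At the optimum only FCC naphtha, ethanol are positive (alkylate, raffinate, light naphtha = 0). The octane-barrels and aromatics volume requirements are met with equality.
Optimal quantities: FCC naphtha = 1.1087 barrels, ethanol = 1.6103 barrels.
Objective = 88.13·1.1087 + 120.63·1.6103 = 291.9602.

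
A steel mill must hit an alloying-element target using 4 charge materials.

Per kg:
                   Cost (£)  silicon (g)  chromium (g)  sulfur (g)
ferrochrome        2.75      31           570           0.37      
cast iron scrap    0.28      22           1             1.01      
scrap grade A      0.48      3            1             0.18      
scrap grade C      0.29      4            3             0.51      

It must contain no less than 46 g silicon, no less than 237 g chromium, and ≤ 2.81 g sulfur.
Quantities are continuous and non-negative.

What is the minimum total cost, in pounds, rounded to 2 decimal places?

This is a linear program. Let x1 = kg of ferrochrome, x2 = kg of cast iron scrap, x3 = kg of scrap grade A, x4 = kg of scrap grade C.
Minimize 2.75x1 + 0.28x2 + 0.48x3 + 0.29x4 s.t.:
  31x1 + 22x2 + 3x3 + 4x4 ≥ 46   (silicon)
  570x1 + 1x2 + 1x3 + 3x4 ≥ 237   (chromium)
  0.37x1 + 1.01x2 + 0.18x3 + 0.51x4 ≤ 2.81   (sulfur)
  x1, x2, x3, x4 ≥ 0.
The optimal basis is {ferrochrome, cast iron scrap}; scrap grade A, scrap grade C drop out. Binding constraints: silicon and chromium.
That vertex is x1 = 0.4131, x2 = 1.509.
Hence cost = 2.75·0.4131 + 0.28·1.509 = £1.5585.

£1.56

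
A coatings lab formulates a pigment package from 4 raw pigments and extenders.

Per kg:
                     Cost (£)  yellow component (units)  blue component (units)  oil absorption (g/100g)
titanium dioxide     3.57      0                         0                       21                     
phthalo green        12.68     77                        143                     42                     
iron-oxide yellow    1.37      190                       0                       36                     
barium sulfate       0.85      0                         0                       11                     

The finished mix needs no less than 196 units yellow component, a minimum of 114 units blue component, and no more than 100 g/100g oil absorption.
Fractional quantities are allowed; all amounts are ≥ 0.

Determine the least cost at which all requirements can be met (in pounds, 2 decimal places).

Set it up as a linear program. Let x1 = kg of titanium dioxide, x2 = kg of phthalo green, x3 = kg of iron-oxide yellow, x4 = kg of barium sulfate.
min 3.57x1 + 12.68x2 + 1.37x3 + 0.85x4 subject to:
  77x2 + 190x3 ≥ 196   (yellow component)
  143x2 ≥ 114   (blue component)
  21x1 + 42x2 + 36x3 + 11x4 ≤ 100   (oil absorption)
  x1, x2, x3, x4 ≥ 0.
The optimal basis is {phthalo green, iron-oxide yellow}; titanium dioxide, barium sulfate drop out. Binding constraints: yellow component and blue component.
Optimal quantities: phthalo green = 0.7972 kg, iron-oxide yellow = 0.7085 kg.
Cost = 12.68·0.7972 + 1.37·0.7085 = 11.0791.

£11.08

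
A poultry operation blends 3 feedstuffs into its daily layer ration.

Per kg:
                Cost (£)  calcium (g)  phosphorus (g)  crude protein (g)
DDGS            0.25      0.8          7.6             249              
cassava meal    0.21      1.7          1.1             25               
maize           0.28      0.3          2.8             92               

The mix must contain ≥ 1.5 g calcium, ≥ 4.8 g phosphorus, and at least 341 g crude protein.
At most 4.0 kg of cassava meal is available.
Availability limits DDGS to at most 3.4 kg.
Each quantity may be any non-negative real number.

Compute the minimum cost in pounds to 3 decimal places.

Let x1 = kg of DDGS, x2 = kg of cassava meal, x3 = kg of maize.
Minimise 0.25x1 + 0.21x2 + 0.28x3 with:
  0.8x1 + 1.7x2 + 0.3x3 ≥ 1.5   (calcium)
  7.6x1 + 1.1x2 + 2.8x3 ≥ 4.8   (phosphorus)
  249x1 + 25x2 + 92x3 ≥ 341   (crude protein)
  x2 ≤ 4
  x1 ≤ 3.4
  x1, x2, x3 ≥ 0.
The cheapest feasible vertex uses only DDGS, cassava meal; maize is not used. The calcium and crude protein requirements are met with equality.
So DDGS = 1.3444 kg, cassava meal = 0.24969 kg.
Total cost: 0.25·1.3444 + 0.21·0.24969 = 0.38853.

£0.389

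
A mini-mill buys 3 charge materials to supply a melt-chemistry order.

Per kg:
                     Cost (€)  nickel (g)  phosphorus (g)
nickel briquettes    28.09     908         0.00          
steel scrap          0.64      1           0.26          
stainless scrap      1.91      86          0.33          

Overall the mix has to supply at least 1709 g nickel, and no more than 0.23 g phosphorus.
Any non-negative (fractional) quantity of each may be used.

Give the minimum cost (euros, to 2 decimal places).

Let x1 = kg of nickel briquettes, x2 = kg of steel scrap, x3 = kg of stainless scrap.
Minimize 28.09x1 + 0.64x2 + 1.91x3 s.t.:
  908x1 + 1x2 + 86x3 ≥ 1709   (nickel)
  0.26x2 + 0.33x3 ≤ 0.23   (phosphorus)
  x1, x2, x3 ≥ 0.
The minimum-cost mix takes nothing from steel scrap — only nickel briquettes, stainless scrap. The nickel and phosphorus requirements are met with equality.
Optimal quantities: nickel briquettes = 1.8161 kg, stainless scrap = 0.69697 kg.
Objective = 28.09·1.8161 + 1.91·0.69697 = 52.3455.

€52.35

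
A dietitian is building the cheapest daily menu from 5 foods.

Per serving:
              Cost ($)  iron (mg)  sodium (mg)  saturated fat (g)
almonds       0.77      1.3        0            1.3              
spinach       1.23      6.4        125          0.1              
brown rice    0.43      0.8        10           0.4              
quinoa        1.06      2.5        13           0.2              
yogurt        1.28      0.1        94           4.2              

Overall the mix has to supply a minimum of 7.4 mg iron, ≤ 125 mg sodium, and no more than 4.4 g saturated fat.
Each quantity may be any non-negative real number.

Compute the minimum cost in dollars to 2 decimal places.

Let x1 = servings of almonds, x2 = servings of spinach, x3 = servings of brown rice, x4 = servings of quinoa, x5 = servings of yogurt.
Minimize 0.77x1 + 1.23x2 + 0.43x3 + 1.06x4 + 1.28x5 with:
  1.3x1 + 6.4x2 + 0.8x3 + 2.5x4 + 0.1x5 ≥ 7.4   (iron)
  125x2 + 10x3 + 13x4 + 94x5 ≤ 125   (sodium)
  1.3x1 + 0.1x2 + 0.4x3 + 0.2x4 + 4.2x5 ≤ 4.4   (saturated fat)
  x1, x2, x3, x4, x5 ≥ 0.
At the optimum only spinach, quinoa are positive (almonds, brown rice, yogurt = 0). The iron and sodium requirements are met with equality.
Solving gives x2 = 0.9433, x4 = 0.5451.
Objective = 1.23·0.9433 + 1.06·0.5451 = 1.7381.

$1.74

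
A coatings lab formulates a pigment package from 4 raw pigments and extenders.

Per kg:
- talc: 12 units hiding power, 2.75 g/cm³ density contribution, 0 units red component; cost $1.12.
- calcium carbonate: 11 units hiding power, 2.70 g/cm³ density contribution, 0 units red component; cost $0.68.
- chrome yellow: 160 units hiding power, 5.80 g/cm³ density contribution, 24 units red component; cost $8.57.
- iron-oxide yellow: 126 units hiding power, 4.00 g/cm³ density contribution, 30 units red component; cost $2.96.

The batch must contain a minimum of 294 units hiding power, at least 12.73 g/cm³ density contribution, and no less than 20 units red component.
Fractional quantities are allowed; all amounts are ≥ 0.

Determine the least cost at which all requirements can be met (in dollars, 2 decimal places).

Treat it as an LP. Let x1 = kg of talc, x2 = kg of calcium carbonate, x3 = kg of chrome yellow, x4 = kg of iron-oxide yellow.
Minimise 1.12x1 + 0.68x2 + 8.57x3 + 2.96x4 subject to:
  12x1 + 11x2 + 160x3 + 126x4 ≥ 294   (hiding power)
  2.75x1 + 2.7x2 + 5.8x3 + 4x4 ≥ 12.73   (density contribution)
  24x3 + 30x4 ≥ 20   (red component)
  x1, x2, x3, x4 ≥ 0.
The cheapest feasible vertex uses only calcium carbonate, iron-oxide yellow; talc, chrome yellow are not used. There the hiding power and density contribution constraints are tight.
Optimal quantities: calcium carbonate = 1.445 kg, iron-oxide yellow = 2.207 kg.
Total cost: 0.68·1.445 + 2.96·2.207 = 7.5153.

$7.52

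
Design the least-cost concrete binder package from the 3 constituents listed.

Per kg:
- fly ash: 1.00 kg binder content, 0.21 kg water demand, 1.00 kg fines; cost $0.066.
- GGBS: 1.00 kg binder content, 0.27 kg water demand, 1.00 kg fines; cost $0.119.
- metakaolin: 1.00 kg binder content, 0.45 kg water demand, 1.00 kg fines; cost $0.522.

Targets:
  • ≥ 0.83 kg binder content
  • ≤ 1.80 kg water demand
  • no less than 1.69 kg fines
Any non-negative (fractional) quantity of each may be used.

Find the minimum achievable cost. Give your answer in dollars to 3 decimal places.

$0.112

This is a linear program. Let x1 = kg of fly ash, x2 = kg of GGBS, x3 = kg of metakaolin.
Minimize 0.066x1 + 0.119x2 + 0.522x3 subject to:
  1x1 + 1x2 + 1x3 ≥ 0.83   (binder content)
  0.21x1 + 0.27x2 + 0.45x3 ≤ 1.8   (water demand)
  1x1 + 1x2 + 1x3 ≥ 1.69   (fines)
  x1, x2, x3 ≥ 0.
The optimal basis is {fly ash}; GGBS, metakaolin drop out. There the fines constraint is tight.
So fly ash = 1.69 kg.
Objective = 0.066·1.69 = 0.11154.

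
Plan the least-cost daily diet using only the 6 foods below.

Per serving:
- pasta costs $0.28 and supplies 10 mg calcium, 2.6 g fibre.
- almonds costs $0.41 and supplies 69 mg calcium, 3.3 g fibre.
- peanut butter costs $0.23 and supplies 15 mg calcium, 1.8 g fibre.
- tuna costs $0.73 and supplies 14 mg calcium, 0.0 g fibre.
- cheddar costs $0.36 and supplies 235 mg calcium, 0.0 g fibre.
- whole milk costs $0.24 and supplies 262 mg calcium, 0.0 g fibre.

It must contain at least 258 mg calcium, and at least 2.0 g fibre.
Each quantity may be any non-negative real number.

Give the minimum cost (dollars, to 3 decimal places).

$0.445

Treat it as an LP. Let x1 = servings of pasta, x2 = servings of almonds, x3 = servings of peanut butter, x4 = servings of tuna, x5 = servings of cheddar, x6 = servings of whole milk.
Minimise 0.28x1 + 0.41x2 + 0.23x3 + 0.73x4 + 0.36x5 + 0.24x6 s.t.:
  10x1 + 69x2 + 15x3 + 14x4 + 235x5 + 262x6 ≥ 258   (calcium)
  2.6x1 + 3.3x2 + 1.8x3 ≥ 2   (fibre)
  x1, x2, x3, x4, x5, x6 ≥ 0.
The cheapest feasible vertex uses only pasta, whole milk; almonds, peanut butter, tuna, cheddar are not used. Binding constraints: calcium and fibre.
Optimal quantities: pasta = 0.7692 servings, whole milk = 0.9554 servings.
Hence cost = 0.28·0.7692 + 0.24·0.9554 = $0.44467.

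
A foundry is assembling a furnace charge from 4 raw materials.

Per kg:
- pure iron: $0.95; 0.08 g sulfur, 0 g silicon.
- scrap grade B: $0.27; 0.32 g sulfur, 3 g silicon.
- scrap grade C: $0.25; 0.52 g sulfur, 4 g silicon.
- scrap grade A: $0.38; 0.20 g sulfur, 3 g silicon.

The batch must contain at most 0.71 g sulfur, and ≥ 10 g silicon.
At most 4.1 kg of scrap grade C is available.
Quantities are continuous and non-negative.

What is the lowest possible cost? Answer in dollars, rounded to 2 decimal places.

Let x1 = kg of pure iron, x2 = kg of scrap grade B, x3 = kg of scrap grade C, x4 = kg of scrap grade A.
Minimise 0.95x1 + 0.27x2 + 0.25x3 + 0.38x4 s.t.:
  0.08x1 + 0.32x2 + 0.52x3 + 0.2x4 ≤ 0.71   (sulfur)
  3x2 + 4x3 + 3x4 ≥ 10   (silicon)
  x3 ≤ 4.1
  x1, x2, x3, x4 ≥ 0.
The cheapest feasible vertex uses only scrap grade C, scrap grade A; pure iron, scrap grade B are not used. There the sulfur and silicon constraints are tight.
That vertex is x3 = 0.1711, x4 = 3.105.
Objective = 0.25·0.1711 + 0.38·3.105 = 1.2227.

$1.22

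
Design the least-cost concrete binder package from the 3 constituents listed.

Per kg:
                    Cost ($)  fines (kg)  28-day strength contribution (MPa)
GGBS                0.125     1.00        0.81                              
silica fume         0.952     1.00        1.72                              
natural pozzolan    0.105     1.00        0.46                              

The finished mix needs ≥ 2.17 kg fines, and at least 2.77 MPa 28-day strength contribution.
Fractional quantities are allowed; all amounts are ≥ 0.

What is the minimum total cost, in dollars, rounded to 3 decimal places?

Let x1 = kg of GGBS, x2 = kg of silica fume, x3 = kg of natural pozzolan.
min 0.125x1 + 0.952x2 + 0.105x3 with:
  1x1 + 1x2 + 1x3 ≥ 2.17   (fines)
  0.81x1 + 1.72x2 + 0.46x3 ≥ 2.77   (28-day strength contribution)
  x1, x2, x3 ≥ 0.
The minimum-cost mix takes nothing from silica fume, natural pozzolan — only GGBS. Binding constraint: 28-day strength contribution.
That vertex is x1 = 3.4198.
Total cost: 0.125·3.4198 = 0.42748.

$0.427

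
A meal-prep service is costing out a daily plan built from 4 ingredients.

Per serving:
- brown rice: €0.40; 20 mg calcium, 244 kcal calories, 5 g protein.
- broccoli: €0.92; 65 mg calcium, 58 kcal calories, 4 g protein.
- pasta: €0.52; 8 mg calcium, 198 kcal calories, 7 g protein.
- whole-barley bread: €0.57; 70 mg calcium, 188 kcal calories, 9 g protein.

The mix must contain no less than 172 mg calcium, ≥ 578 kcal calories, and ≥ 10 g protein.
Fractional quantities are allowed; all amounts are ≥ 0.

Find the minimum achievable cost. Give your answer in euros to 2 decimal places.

Set it up as a linear program. Let x1 = servings of brown rice, x2 = servings of broccoli, x3 = servings of pasta, x4 = servings of whole-barley bread.
min 0.4x1 + 0.92x2 + 0.52x3 + 0.57x4 with:
  20x1 + 65x2 + 8x3 + 70x4 ≥ 172   (calcium)
  244x1 + 58x2 + 198x3 + 188x4 ≥ 578   (calories)
  5x1 + 4x2 + 7x3 + 9x4 ≥ 10   (protein)
  x1, x2, x3, x4 ≥ 0.
The optimal basis is {brown rice, whole-barley bread}; broccoli, pasta drop out. The calcium and calories requirements are met with equality.
That vertex is x1 = 0.6099, x4 = 2.283.
Objective = 0.4·0.6099 + 0.57·2.283 = 1.5453.

€1.55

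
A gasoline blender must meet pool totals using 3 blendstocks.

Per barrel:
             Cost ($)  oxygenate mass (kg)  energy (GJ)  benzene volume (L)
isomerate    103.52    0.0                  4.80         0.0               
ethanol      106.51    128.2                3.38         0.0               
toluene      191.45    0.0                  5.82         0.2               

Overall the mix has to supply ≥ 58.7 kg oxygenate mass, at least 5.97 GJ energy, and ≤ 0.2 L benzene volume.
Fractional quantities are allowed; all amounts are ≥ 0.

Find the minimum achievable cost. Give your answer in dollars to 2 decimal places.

This is a linear program. Let x1 = barrels of isomerate, x2 = barrels of ethanol, x3 = barrels of toluene.
Minimize 103.52x1 + 106.51x2 + 191.45x3 with:
  128.2x2 ≥ 58.7   (oxygenate mass)
  4.8x1 + 3.38x2 + 5.82x3 ≥ 5.97   (energy)
  0.2x3 ≤ 0.2   (benzene volume)
  x1, x2, x3 ≥ 0.
At the optimum only isomerate, ethanol are positive (toluene = 0). There the oxygenate mass and energy constraints are tight.
That vertex is x1 = 0.9213, x2 = 0.4579.
Hence cost = 103.52·0.9213 + 106.51·0.4579 = $144.1439.

$144.14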